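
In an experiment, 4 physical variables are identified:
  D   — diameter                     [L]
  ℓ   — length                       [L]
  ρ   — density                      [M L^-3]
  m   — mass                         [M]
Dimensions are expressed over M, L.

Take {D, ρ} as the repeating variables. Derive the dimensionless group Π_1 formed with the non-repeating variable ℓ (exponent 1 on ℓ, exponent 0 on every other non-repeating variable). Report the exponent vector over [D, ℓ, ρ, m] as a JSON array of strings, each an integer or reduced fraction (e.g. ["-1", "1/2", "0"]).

["-1", "1", "0", "0"]

Write exponents as rows M,L / cols D,ℓ,ρ,m:
  M: [ 0  0  1  1]
  L: [ 1  1 -3  0]
Row reduction gives pivot columns D,ρ; rank = 2
Repeat: D,ρ; free: ℓ,m
RREF:
  r0: [   1    1    0    3]
  r1: [   0    0    1    1]
Fix exponent of ℓ at 1, m at 0; solve each RREF row for its pivot's exponent:
  r0: exp(D) + (1)·1 = 0 ⇒ exp(D) = -1
  r1: exp(ρ) + (0)·1 = 0 ⇒ exp(ρ) = 0
Π_1 = D^-1 · ℓ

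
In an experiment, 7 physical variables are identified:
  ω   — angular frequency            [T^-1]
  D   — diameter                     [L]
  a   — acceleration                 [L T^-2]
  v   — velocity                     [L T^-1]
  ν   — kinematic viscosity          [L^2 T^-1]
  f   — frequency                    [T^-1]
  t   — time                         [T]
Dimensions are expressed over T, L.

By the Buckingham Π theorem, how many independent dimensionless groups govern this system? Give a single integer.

Write exponents as rows T,L / cols ω,D,a,v,ν,f,t:
  T: [-1  0 -2 -1 -1 -1  1]
  L: [ 0  1  1  1  2  0  0]
Row reduction gives pivot columns ω,D; rank = 2
Π count = n − r = 7 − 2 = 5

5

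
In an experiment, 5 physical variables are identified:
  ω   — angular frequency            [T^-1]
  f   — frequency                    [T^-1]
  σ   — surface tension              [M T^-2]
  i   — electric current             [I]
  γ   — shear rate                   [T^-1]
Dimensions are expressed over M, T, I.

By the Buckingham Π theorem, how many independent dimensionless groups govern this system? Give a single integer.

Dimensional matrix (M×T×I by ω×f×σ×i×γ):
  M: [ 0  0  1  0  0]
  T: [-1 -1 -2  0 -1]
  I: [ 0  0  0  1  0]
RREF → pivots at {ω,σ,i} ⇒ r = 3
Π count = n − r = 5 − 3 = 2

2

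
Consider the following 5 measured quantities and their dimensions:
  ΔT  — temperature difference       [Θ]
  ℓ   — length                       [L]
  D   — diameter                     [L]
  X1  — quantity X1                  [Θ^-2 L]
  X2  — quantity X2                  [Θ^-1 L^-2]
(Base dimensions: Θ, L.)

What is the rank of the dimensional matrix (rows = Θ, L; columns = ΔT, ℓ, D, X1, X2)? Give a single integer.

Exponent matrix [Θ,L] × [ΔT,ℓ,D,X1,X2]:
  Θ: [ 1  0  0 -2 -1]
  L: [ 0  1  1  1 -2]
RREF → pivots at {ΔT,ℓ} ⇒ r = 2

2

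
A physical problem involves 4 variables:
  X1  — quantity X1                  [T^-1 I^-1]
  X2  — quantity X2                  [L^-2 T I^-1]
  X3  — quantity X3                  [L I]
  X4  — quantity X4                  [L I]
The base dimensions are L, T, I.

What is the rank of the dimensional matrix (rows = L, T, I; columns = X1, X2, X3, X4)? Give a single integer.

2

Write exponents as rows L,T,I / cols X1,X2,X3,X4:
  L: [ 0 -2  1  1]
  T: [-1  1  0  0]
  I: [-1 -1  1  1]
Row reduction gives pivot columns X1,X2; rank = 2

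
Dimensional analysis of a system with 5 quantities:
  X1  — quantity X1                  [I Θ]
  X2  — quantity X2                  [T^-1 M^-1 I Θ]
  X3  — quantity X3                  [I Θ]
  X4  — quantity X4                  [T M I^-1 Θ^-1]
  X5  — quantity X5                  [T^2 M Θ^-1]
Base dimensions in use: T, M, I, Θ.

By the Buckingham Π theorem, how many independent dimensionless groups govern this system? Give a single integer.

2

Write exponents as rows T,M,I,Θ / cols X1,X2,X3,X4,X5:
  T: [ 0 -1  0  1  2]
  M: [ 0 -1  0  1  1]
  I: [ 1  1  1 -1  0]
  Θ: [ 1  1  1 -1 -1]
Row reduction gives pivot columns X1,X2,X5; rank = 3
Π count = n − r = 5 − 3 = 2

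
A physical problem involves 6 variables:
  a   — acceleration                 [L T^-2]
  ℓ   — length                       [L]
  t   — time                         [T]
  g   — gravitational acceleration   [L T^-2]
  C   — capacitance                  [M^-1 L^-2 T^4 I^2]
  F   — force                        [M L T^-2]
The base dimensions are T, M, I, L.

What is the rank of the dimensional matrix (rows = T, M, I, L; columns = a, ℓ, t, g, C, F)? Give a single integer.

4

Exponent matrix [T,M,I,L] × [a,ℓ,t,g,C,F]:
  T: [-2  0  1 -2  4 -2]
  M: [ 0  0  0  0 -1  1]
  I: [ 0  0  0  0  2  0]
  L: [ 1  1  0  1 -2  1]
Row reduction gives pivot columns a,ℓ,C,F; rank = 4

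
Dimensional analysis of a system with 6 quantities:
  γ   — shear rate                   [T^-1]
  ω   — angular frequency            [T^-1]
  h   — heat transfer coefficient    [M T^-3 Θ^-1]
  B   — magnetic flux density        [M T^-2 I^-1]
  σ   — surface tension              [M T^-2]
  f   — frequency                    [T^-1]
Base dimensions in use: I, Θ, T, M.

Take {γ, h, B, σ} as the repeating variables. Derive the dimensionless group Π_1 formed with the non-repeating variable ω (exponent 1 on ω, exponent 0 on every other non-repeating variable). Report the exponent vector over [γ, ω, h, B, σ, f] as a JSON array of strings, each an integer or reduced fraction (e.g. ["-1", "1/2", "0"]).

["-1", "1", "0", "0", "0", "0"]

Write exponents as rows I,Θ,T,M / cols γ,ω,h,B,σ,f:
  I: [ 0  0  0 -1  0  0]
  Θ: [ 0  0 -1  0  0  0]
  T: [-1 -1 -3 -2 -2 -1]
  M: [ 0  0  1  1  1  0]
Row reduction gives pivot columns γ,h,B,σ; rank = 4
Repeat: γ,h,B,σ; free: ω,f
RREF:
  r0: [   1    1    0    0    0    1]
  r1: [   0    0    1    0    0    0]
  r2: [   0    0    0    1    0    0]
  r3: [   0    0    0    0    1    0]
Fix exponent of ω at 1, f at 0; solve each RREF row for its pivot's exponent:
  r0: exp(γ) + (1)·1 = 0 ⇒ exp(γ) = -1
  r1: exp(h) + (0)·1 = 0 ⇒ exp(h) = 0
  r2: exp(B) + (0)·1 = 0 ⇒ exp(B) = 0
  r3: exp(σ) + (0)·1 = 0 ⇒ exp(σ) = 0
Π_1 = γ^-1 · ω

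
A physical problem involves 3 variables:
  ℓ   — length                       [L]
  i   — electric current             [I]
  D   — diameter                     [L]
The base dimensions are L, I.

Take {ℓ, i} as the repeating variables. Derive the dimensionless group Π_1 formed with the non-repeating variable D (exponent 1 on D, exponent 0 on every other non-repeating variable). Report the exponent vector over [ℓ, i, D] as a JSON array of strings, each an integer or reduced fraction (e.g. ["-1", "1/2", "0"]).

["-1", "0", "1"]

Exponent matrix [L,I] × [ℓ,i,D]:
  L: [ 1  0  1]
  I: [ 0  1  0]
RREF → pivots at {ℓ,i} ⇒ r = 2
Repeat: ℓ,i; free: D
RREF:
  r0: [   1    0    1]
  r1: [   0    1    0]
Fix exponent of D at 1; solve each RREF row for its pivot's exponent:
  r0: exp(ℓ) + (1)·1 = 0 ⇒ exp(ℓ) = -1
  r1: exp(i) + (0)·1 = 0 ⇒ exp(i) = 0
Π_1 = ℓ^-1 · D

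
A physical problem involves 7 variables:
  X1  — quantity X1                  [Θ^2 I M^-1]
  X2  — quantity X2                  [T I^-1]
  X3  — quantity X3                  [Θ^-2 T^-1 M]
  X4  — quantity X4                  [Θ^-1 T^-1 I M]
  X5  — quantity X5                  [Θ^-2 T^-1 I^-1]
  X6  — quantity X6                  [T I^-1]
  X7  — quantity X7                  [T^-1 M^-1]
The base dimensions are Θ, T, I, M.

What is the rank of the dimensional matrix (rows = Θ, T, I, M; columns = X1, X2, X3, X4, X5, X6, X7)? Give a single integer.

Write exponents as rows Θ,T,I,M / cols X1,X2,X3,X4,X5,X6,X7:
  Θ: [ 2  0 -2 -1 -2  0  0]
  T: [ 0  1 -1 -1 -1  1 -1]
  I: [ 1 -1  0  1 -1 -1  0]
  M: [-1  0  1  1  0  0 -1]
Row reduction gives pivot columns X1,X2,X4; rank = 3

3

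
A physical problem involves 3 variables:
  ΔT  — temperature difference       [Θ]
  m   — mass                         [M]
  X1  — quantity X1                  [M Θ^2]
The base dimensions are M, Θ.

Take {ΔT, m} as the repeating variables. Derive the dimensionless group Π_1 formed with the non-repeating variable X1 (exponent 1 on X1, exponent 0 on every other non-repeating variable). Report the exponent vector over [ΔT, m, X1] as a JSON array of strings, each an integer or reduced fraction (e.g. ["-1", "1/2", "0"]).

Write exponents as rows M,Θ / cols ΔT,m,X1:
  M: [ 0  1  1]
  Θ: [ 1  0  2]
RREF → pivots at {ΔT,m} ⇒ r = 2
Pivot set = {ΔT,m}, free = {X1}
RREF:
  r0: [   1    0    2]
  r1: [   0    1    1]
Fix exponent of X1 at 1; solve each RREF row for its pivot's exponent:
  r0: exp(ΔT) + (2)·1 = 0 ⇒ exp(ΔT) = -2
  r1: exp(m) + (1)·1 = 0 ⇒ exp(m) = -1
Π_1 = ΔT^-2 · m^-1 · X1

["-2", "-1", "1"]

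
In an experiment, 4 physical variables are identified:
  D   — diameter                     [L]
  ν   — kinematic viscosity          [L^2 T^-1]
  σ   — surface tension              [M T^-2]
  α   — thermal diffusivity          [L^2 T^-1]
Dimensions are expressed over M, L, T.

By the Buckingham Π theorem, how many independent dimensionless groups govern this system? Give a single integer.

1

Write exponents as rows M,L,T / cols D,ν,σ,α:
  M: [ 0  0  1  0]
  L: [ 1  2  0  2]
  T: [ 0 -1 -2 -1]
RREF → pivots at {D,ν,σ} ⇒ r = 3
Π count = n − r = 4 − 3 = 1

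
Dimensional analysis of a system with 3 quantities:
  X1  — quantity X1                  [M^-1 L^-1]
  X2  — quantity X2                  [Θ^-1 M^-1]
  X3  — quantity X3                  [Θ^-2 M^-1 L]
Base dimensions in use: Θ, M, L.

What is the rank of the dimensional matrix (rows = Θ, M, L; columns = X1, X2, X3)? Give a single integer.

2

Exponent matrix [Θ,M,L] × [X1,X2,X3]:
  Θ: [ 0 -1 -2]
  M: [-1 -1 -1]
  L: [-1  0  1]
Echelon form has 2 nonzero rows (pivots: X1,X2)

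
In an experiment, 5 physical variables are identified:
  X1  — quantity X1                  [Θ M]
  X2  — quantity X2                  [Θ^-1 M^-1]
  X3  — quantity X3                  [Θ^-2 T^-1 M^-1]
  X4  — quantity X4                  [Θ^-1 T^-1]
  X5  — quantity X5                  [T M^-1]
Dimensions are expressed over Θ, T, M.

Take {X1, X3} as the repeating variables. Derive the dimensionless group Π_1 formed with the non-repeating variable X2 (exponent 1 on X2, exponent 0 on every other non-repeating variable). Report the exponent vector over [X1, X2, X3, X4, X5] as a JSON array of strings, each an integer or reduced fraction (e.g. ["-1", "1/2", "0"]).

Exponent matrix [Θ,T,M] × [X1,X2,X3,X4,X5]:
  Θ: [ 1 -1 -2 -1  0]
  T: [ 0  0 -1 -1  1]
  M: [ 1 -1 -1  0 -1]
Echelon form has 2 nonzero rows (pivots: X1,X3)
Pivot set = {X1,X3}, free = {X2,X4,X5}
RREF:
  r0: [   1   -1    0    1   -2]
  r1: [   0    0    1    1   -1]
  r2: [   0    0    0    0    0]
Fix exponent of X2 at 1, X4 at 0, X5 at 0; solve each RREF row for its pivot's exponent:
  r0: exp(X1) + (-1)·1 = 0 ⇒ exp(X1) = 1
  r1: exp(X3) + (0)·1 = 0 ⇒ exp(X3) = 0
Π_1 = X1 · X2

["1", "1", "0", "0", "0"]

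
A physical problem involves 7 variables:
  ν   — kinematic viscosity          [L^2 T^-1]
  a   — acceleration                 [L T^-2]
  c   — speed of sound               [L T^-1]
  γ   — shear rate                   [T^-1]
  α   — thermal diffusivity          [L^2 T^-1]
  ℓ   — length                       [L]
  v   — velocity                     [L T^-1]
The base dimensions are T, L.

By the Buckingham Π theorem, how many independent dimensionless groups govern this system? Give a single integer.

Exponent matrix [T,L] × [ν,a,c,γ,α,ℓ,v]:
  T: [-1 -2 -1 -1 -1  0 -1]
  L: [ 2  1  1  0  2  1  1]
Row reduction gives pivot columns ν,a; rank = 2
n=7, r=2 ⇒ 5 dimensionless groups

5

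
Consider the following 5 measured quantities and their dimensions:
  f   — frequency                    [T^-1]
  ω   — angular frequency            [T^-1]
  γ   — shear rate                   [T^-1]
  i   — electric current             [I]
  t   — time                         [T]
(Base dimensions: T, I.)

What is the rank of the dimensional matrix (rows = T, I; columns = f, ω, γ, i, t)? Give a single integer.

2

Exponent matrix [T,I] × [f,ω,γ,i,t]:
  T: [-1 -1 -1  0  1]
  I: [ 0  0  0  1  0]
Row reduction gives pivot columns f,i; rank = 2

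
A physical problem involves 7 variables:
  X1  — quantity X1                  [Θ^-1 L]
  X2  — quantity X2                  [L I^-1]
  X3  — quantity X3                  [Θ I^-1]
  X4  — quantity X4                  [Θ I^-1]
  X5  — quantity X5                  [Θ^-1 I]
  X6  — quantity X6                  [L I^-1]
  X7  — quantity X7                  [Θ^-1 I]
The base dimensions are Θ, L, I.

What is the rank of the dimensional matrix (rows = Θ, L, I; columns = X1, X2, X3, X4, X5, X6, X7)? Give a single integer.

2

Dimensional matrix (Θ×L×I by X1×X2×X3×X4×X5×X6×X7):
  Θ: [-1  0  1  1 -1  0 -1]
  L: [ 1  1  0  0  0  1  0]
  I: [ 0 -1 -1 -1  1 -1  1]
RREF → pivots at {X1,X2} ⇒ r = 2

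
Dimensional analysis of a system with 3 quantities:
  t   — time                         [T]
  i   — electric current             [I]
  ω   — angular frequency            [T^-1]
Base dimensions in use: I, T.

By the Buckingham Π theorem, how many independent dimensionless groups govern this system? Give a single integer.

Exponent matrix [I,T] × [t,i,ω]:
  I: [ 0  1  0]
  T: [ 1  0 -1]
RREF → pivots at {t,i} ⇒ r = 2
n=3, r=2 ⇒ 1 dimensionless group

1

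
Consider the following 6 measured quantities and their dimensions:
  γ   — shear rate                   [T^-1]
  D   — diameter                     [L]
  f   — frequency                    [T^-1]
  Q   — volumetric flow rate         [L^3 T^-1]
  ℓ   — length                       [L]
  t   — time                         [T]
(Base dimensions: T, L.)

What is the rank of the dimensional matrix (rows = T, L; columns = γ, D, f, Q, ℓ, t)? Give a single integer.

2

Dimensional matrix (T×L by γ×D×f×Q×ℓ×t):
  T: [-1  0 -1 -1  0  1]
  L: [ 0  1  0  3  1  0]
RREF → pivots at {γ,D} ⇒ r = 2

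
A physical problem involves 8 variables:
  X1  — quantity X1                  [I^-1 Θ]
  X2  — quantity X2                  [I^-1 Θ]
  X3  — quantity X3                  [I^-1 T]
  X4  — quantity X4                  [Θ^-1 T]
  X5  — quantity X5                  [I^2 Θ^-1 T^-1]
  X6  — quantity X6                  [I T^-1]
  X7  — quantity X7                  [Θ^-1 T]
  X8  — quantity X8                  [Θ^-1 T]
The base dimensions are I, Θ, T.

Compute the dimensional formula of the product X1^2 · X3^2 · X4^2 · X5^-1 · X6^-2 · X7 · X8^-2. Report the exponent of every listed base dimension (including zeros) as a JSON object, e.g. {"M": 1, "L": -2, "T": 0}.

Write exponents as rows I,Θ,T / cols X1,X2,X3,X4,X5,X6,X7,X8:
  I: [-1 -1 -1  0  2  1  0  0]
  Θ: [ 1  1  0 -1 -1  0 -1 -1]
  T: [ 0  0  1  1 -1 -1  1  1]
  [I]: (2)·-1+(2)·-1+(2)·0+(-1)·2+(-2)·1+(1)·0+(-2)·0 = -8
  [Θ]: (2)·1+(2)·0+(2)·-1+(-1)·-1+(-2)·0+(1)·-1+(-2)·-1 = 2
  [T]: (2)·0+(2)·1+(2)·1+(-1)·-1+(-2)·-1+(1)·1+(-2)·1 = 6
⇒ I^-8 Θ^2 T^6

{"I": -8, "Θ": 2, "T": 6}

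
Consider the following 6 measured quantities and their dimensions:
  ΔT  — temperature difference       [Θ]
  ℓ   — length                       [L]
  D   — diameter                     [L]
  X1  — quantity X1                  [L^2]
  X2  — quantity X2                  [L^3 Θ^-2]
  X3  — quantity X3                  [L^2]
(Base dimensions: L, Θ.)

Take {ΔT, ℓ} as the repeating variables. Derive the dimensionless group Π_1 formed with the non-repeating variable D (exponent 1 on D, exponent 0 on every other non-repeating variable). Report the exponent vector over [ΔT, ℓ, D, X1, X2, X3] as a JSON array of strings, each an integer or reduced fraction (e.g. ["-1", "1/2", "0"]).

["0", "-1", "1", "0", "0", "0"]

Exponent matrix [L,Θ] × [ΔT,ℓ,D,X1,X2,X3]:
  L: [ 0  1  1  2  3  2]
  Θ: [ 1  0  0  0 -2  0]
RREF → pivots at {ΔT,ℓ} ⇒ r = 2
Pivot set = {ΔT,ℓ}, free = {D,X1,X2,X3}
RREF:
  r0: [   1    0    0    0   -2    0]
  r1: [   0    1    1    2    3    2]
Fix exponent of D at 1, X1 at 0, X2 at 0, X3 at 0; solve each RREF row for its pivot's exponent:
  r0: exp(ΔT) + (0)·1 = 0 ⇒ exp(ΔT) = 0
  r1: exp(ℓ) + (1)·1 = 0 ⇒ exp(ℓ) = -1
Π_1 = ℓ^-1 · D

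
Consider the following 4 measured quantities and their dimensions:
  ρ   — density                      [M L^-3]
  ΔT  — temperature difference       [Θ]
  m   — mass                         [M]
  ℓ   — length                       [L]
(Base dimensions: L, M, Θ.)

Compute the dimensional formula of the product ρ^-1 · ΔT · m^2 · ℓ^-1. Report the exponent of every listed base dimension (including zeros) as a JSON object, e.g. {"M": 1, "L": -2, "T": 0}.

{"L": 2, "M": 1, "Θ": 1}

Exponent matrix [L,M,Θ] × [ρ,ΔT,m,ℓ]:
  L: [-3  0  0  1]
  M: [ 1  0  1  0]
  Θ: [ 0  1  0  0]
  [L]: (-1)·-3+(1)·0+(2)·0+(-1)·1 = 2
  [M]: (-1)·1+(1)·0+(2)·1+(-1)·0 = 1
  [Θ]: (-1)·0+(1)·1+(2)·0+(-1)·0 = 1
⇒ L^2 M Θ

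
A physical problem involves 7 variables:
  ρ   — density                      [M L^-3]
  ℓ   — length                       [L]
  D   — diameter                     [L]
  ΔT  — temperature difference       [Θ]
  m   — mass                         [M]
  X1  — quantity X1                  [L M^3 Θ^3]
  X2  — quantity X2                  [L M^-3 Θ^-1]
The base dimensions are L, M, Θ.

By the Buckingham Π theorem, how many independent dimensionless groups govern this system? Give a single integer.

4

Exponent matrix [L,M,Θ] × [ρ,ℓ,D,ΔT,m,X1,X2]:
  L: [-3  1  1  0  0  1  1]
  M: [ 1  0  0  0  1  3 -3]
  Θ: [ 0  0  0  1  0  3 -1]
Row reduction gives pivot columns ρ,ℓ,ΔT; rank = 3
Π count = n − r = 7 − 3 = 4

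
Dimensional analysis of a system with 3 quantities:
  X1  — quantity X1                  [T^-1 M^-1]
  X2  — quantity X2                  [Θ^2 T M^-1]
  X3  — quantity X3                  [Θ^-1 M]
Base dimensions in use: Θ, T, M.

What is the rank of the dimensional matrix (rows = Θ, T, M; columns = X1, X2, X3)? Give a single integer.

Write exponents as rows Θ,T,M / cols X1,X2,X3:
  Θ: [ 0  2 -1]
  T: [-1  1  0]
  M: [-1 -1  1]
Echelon form has 2 nonzero rows (pivots: X1,X2)

2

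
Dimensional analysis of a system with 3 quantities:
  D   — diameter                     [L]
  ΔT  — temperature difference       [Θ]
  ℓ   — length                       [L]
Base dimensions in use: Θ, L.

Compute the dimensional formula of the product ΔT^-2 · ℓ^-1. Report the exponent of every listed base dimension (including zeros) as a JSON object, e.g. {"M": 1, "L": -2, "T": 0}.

Exponent matrix [Θ,L] × [D,ΔT,ℓ]:
  Θ: [ 0  1  0]
  L: [ 1  0  1]
  [Θ]: (-2)·1+(-1)·0 = -2
  [L]: (-2)·0+(-1)·1 = -1
⇒ Θ^-2 L^-1

{"Θ": -2, "L": -1}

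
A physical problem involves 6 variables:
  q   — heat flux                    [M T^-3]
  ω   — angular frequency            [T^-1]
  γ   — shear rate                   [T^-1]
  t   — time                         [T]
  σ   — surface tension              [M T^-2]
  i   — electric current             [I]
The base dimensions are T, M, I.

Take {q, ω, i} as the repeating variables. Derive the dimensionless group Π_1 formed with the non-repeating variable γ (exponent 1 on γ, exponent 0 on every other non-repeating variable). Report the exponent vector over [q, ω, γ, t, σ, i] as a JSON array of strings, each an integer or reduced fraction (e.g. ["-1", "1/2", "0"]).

Write exponents as rows T,M,I / cols q,ω,γ,t,σ,i:
  T: [-3 -1 -1  1 -2  0]
  M: [ 1  0  0  0  1  0]
  I: [ 0  0  0  0  0  1]
Echelon form has 3 nonzero rows (pivots: q,ω,i)
Pivot set = {q,ω,i}, free = {γ,t,σ}
RREF:
  r0: [   1    0    0    0    1    0]
  r1: [   0    1    1   -1   -1    0]
  r2: [   0    0    0    0    0    1]
Fix exponent of γ at 1, t at 0, σ at 0; solve each RREF row for its pivot's exponent:
  r0: exp(q) + (0)·1 = 0 ⇒ exp(q) = 0
  r1: exp(ω) + (1)·1 = 0 ⇒ exp(ω) = -1
  r2: exp(i) + (0)·1 = 0 ⇒ exp(i) = 0
Π_1 = ω^-1 · γ

["0", "-1", "1", "0", "0", "0"]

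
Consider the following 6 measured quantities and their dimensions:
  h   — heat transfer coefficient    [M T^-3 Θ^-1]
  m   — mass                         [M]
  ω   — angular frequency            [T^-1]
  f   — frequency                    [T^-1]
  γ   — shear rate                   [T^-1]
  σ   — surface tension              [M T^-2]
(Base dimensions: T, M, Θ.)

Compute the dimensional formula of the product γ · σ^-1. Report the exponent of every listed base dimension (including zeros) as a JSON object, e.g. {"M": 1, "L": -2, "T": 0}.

{"T": 1, "M": -1, "Θ": 0}

Exponent matrix [T,M,Θ] × [h,m,ω,f,γ,σ]:
  T: [-3  0 -1 -1 -1 -2]
  M: [ 1  1  0  0  0  1]
  Θ: [-1  0  0  0  0  0]
  [T]: (1)·-1+(-1)·-2 = 1
  [M]: (1)·0+(-1)·1 = -1
  [Θ]: (1)·0+(-1)·0 = 0
⇒ T M^-1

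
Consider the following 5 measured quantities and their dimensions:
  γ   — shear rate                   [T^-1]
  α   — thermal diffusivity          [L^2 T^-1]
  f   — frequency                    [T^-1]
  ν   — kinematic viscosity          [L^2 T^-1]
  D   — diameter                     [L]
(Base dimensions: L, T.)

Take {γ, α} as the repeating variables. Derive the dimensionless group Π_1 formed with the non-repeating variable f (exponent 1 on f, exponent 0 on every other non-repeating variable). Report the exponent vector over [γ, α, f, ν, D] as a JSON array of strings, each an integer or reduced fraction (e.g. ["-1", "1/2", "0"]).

["-1", "0", "1", "0", "0"]

Exponent matrix [L,T] × [γ,α,f,ν,D]:
  L: [ 0  2  0  2  1]
  T: [-1 -1 -1 -1  0]
Echelon form has 2 nonzero rows (pivots: γ,α)
Pivot set = {γ,α}, free = {f,ν,D}
RREF:
  r0: [   1    0    1    0 -1/2]
  r1: [   0    1    0    1  1/2]
Fix exponent of f at 1, ν at 0, D at 0; solve each RREF row for its pivot's exponent:
  r0: exp(γ) + (1)·1 = 0 ⇒ exp(γ) = -1
  r1: exp(α) + (0)·1 = 0 ⇒ exp(α) = 0
Π_1 = γ^-1 · f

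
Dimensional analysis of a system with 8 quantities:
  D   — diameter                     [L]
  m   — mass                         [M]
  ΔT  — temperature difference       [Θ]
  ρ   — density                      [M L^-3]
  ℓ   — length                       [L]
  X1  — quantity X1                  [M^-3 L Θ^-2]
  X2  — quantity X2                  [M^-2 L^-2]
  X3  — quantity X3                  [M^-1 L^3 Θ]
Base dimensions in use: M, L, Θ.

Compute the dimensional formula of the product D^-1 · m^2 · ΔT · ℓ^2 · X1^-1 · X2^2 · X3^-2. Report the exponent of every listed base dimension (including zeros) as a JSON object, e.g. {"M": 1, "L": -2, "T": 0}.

{"M": 3, "L": -10, "Θ": 1}

Exponent matrix [M,L,Θ] × [D,m,ΔT,ρ,ℓ,X1,X2,X3]:
  M: [ 0  1  0  1  0 -3 -2 -1]
  L: [ 1  0  0 -3  1  1 -2  3]
  Θ: [ 0  0  1  0  0 -2  0  1]
  [M]: (-1)·0+(2)·1+(1)·0+(2)·0+(-1)·-3+(2)·-2+(-2)·-1 = 3
  [L]: (-1)·1+(2)·0+(1)·0+(2)·1+(-1)·1+(2)·-2+(-2)·3 = -10
  [Θ]: (-1)·0+(2)·0+(1)·1+(2)·0+(-1)·-2+(2)·0+(-2)·1 = 1
⇒ M^3 L^-10 Θ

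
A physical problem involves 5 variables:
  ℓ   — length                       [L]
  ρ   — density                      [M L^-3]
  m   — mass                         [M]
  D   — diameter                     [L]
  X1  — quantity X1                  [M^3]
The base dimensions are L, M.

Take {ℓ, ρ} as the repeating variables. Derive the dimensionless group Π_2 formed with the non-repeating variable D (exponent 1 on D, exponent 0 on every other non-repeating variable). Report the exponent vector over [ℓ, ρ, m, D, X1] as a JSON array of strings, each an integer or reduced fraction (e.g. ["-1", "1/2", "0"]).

Dimensional matrix (L×M by ℓ×ρ×m×D×X1):
  L: [ 1 -3  0  1  0]
  M: [ 0  1  1  0  3]
Row reduction gives pivot columns ℓ,ρ; rank = 2
Repeat: ℓ,ρ; free: m,D,X1
RREF:
  r0: [   1    0    3    1    9]
  r1: [   0    1    1    0    3]
Fix exponent of D at 1, m at 0, X1 at 0; solve each RREF row for its pivot's exponent:
  r0: exp(ℓ) + (1)·1 = 0 ⇒ exp(ℓ) = -1
  r1: exp(ρ) + (0)·1 = 0 ⇒ exp(ρ) = 0
Π_2 = ℓ^-1 · D

["-1", "0", "0", "1", "0"]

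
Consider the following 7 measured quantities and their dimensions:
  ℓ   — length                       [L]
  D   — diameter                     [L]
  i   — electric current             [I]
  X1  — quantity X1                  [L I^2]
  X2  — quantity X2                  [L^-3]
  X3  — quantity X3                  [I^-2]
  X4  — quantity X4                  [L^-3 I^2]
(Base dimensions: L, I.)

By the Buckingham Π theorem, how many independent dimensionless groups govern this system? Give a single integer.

5

Write exponents as rows L,I / cols ℓ,D,i,X1,X2,X3,X4:
  L: [ 1  1  0  1 -3  0 -3]
  I: [ 0  0  1  2  0 -2  2]
Echelon form has 2 nonzero rows (pivots: ℓ,i)
n=7, r=2 ⇒ 5 dimensionless groups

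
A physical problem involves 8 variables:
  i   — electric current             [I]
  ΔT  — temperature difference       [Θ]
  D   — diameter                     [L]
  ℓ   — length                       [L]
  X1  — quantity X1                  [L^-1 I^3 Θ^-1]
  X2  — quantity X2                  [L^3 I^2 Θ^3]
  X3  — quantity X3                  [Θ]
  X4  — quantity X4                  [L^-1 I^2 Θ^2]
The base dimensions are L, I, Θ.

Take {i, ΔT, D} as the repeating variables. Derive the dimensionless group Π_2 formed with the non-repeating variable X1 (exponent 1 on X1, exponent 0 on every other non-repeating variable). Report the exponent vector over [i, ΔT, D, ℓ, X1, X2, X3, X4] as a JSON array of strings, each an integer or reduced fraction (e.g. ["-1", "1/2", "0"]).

Write exponents as rows L,I,Θ / cols i,ΔT,D,ℓ,X1,X2,X3,X4:
  L: [ 0  0  1  1 -1  3  0 -1]
  I: [ 1  0  0  0  3  2  0  2]
  Θ: [ 0  1  0  0 -1  3  1  2]
RREF → pivots at {i,ΔT,D} ⇒ r = 3
Pivot set = {i,ΔT,D}, free = {ℓ,X1,X2,X3,X4}
RREF:
  r0: [   1    0    0    0    3    2    0    2]
  r1: [   0    1    0    0   -1    3    1    2]
  r2: [   0    0    1    1   -1    3    0   -1]
Fix exponent of X1 at 1, ℓ at 0, X2 at 0, X3 at 0, X4 at 0; solve each RREF row for its pivot's exponent:
  r0: exp(i) + (3)·1 = 0 ⇒ exp(i) = -3
  r1: exp(ΔT) + (-1)·1 = 0 ⇒ exp(ΔT) = 1
  r2: exp(D) + (-1)·1 = 0 ⇒ exp(D) = 1
Π_2 = i^-3 · ΔT · D · X1

["-3", "1", "1", "0", "1", "0", "0", "0"]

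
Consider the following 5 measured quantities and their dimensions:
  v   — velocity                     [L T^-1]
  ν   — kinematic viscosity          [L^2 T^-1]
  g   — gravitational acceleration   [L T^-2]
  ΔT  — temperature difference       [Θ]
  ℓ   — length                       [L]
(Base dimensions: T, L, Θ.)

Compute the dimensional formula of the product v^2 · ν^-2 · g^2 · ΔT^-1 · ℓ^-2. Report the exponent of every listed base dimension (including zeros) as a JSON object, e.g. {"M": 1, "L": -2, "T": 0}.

{"T": -4, "L": -2, "Θ": -1}

Exponent matrix [T,L,Θ] × [v,ν,g,ΔT,ℓ]:
  T: [-1 -1 -2  0  0]
  L: [ 1  2  1  0  1]
  Θ: [ 0  0  0  1  0]
  [T]: (2)·-1+(-2)·-1+(2)·-2+(-1)·0+(-2)·0 = -4
  [L]: (2)·1+(-2)·2+(2)·1+(-1)·0+(-2)·1 = -2
  [Θ]: (2)·0+(-2)·0+(2)·0+(-1)·1+(-2)·0 = -1
⇒ T^-4 L^-2 Θ^-1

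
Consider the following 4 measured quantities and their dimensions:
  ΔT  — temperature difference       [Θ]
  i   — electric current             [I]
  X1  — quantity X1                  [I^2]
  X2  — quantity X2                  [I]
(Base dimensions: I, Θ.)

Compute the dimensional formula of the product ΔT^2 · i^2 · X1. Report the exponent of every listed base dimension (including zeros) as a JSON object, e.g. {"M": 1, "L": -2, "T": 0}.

Dimensional matrix (I×Θ by ΔT×i×X1×X2):
  I: [ 0  1  2  1]
  Θ: [ 1  0  0  0]
  [I]: (2)·0+(2)·1+(1)·2 = 4
  [Θ]: (2)·1+(2)·0+(1)·0 = 2
⇒ I^4 Θ^2

{"I": 4, "Θ": 2}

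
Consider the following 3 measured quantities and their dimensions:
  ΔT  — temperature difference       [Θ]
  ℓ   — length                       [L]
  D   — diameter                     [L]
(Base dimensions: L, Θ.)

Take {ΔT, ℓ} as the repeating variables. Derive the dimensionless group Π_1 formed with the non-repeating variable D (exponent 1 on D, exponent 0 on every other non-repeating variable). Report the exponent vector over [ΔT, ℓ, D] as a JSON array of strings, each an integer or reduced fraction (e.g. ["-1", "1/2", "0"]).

Dimensional matrix (L×Θ by ΔT×ℓ×D):
  L: [ 0  1  1]
  Θ: [ 1  0  0]
RREF → pivots at {ΔT,ℓ} ⇒ r = 2
Pivot set = {ΔT,ℓ}, free = {D}
RREF:
  r0: [   1    0    0]
  r1: [   0    1    1]
Fix exponent of D at 1; solve each RREF row for its pivot's exponent:
  r0: exp(ΔT) + (0)·1 = 0 ⇒ exp(ΔT) = 0
  r1: exp(ℓ) + (1)·1 = 0 ⇒ exp(ℓ) = -1
Π_1 = ℓ^-1 · D

["0", "-1", "1"]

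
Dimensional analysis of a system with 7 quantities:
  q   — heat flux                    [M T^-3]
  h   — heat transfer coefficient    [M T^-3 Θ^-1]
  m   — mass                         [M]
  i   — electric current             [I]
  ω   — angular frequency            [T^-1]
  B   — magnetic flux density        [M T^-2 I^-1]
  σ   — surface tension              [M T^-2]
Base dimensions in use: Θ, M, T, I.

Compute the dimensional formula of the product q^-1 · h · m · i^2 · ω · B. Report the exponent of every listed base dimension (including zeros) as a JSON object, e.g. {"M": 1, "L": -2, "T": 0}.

{"Θ": -1, "M": 2, "T": -3, "I": 1}

Exponent matrix [Θ,M,T,I] × [q,h,m,i,ω,B,σ]:
  Θ: [ 0 -1  0  0  0  0  0]
  M: [ 1  1  1  0  0  1  1]
  T: [-3 -3  0  0 -1 -2 -2]
  I: [ 0  0  0  1  0 -1  0]
  [Θ]: (-1)·0+(1)·-1+(1)·0+(2)·0+(1)·0+(1)·0 = -1
  [M]: (-1)·1+(1)·1+(1)·1+(2)·0+(1)·0+(1)·1 = 2
  [T]: (-1)·-3+(1)·-3+(1)·0+(2)·0+(1)·-1+(1)·-2 = -3
  [I]: (-1)·0+(1)·0+(1)·0+(2)·1+(1)·0+(1)·-1 = 1
⇒ Θ^-1 M^2 T^-3 I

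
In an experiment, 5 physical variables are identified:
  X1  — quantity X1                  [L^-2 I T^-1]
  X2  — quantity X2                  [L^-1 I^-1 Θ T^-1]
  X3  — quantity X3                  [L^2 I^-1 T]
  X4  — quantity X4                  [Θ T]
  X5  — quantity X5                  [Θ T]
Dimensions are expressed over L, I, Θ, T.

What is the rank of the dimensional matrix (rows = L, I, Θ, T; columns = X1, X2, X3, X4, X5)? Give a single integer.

Write exponents as rows L,I,Θ,T / cols X1,X2,X3,X4,X5:
  L: [-2 -1  2  0  0]
  I: [ 1 -1 -1  0  0]
  Θ: [ 0  1  0  1  1]
  T: [-1 -1  1  1  1]
Echelon form has 3 nonzero rows (pivots: X1,X2,X4)

3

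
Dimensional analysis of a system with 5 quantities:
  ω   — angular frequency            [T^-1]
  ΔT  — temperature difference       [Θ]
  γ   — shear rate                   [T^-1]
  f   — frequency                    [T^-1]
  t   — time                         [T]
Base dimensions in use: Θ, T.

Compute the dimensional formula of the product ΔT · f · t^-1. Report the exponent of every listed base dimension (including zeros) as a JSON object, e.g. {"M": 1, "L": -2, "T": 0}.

{"Θ": 1, "T": -2}

Write exponents as rows Θ,T / cols ω,ΔT,γ,f,t:
  Θ: [ 0  1  0  0  0]
  T: [-1  0 -1 -1  1]
  [Θ]: (1)·1+(1)·0+(-1)·0 = 1
  [T]: (1)·0+(1)·-1+(-1)·1 = -2
⇒ Θ T^-2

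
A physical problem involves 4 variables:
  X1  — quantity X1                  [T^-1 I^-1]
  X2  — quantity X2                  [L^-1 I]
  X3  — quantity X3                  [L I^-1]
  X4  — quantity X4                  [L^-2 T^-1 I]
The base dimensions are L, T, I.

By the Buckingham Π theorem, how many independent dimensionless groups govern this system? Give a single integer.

2

Exponent matrix [L,T,I] × [X1,X2,X3,X4]:
  L: [ 0 -1  1 -2]
  T: [-1  0  0 -1]
  I: [-1  1 -1  1]
Echelon form has 2 nonzero rows (pivots: X1,X2)
n=4, r=2 ⇒ 2 dimensionless groups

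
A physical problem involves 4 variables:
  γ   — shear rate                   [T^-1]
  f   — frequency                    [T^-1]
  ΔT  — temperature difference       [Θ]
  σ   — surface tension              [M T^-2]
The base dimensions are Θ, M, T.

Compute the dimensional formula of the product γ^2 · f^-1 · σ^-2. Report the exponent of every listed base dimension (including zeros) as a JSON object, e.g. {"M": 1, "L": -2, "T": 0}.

{"Θ": 0, "M": -2, "T": 3}

Dimensional matrix (Θ×M×T by γ×f×ΔT×σ):
  Θ: [ 0  0  1  0]
  M: [ 0  0  0  1]
  T: [-1 -1  0 -2]
  [Θ]: (2)·0+(-1)·0+(-2)·0 = 0
  [M]: (2)·0+(-1)·0+(-2)·1 = -2
  [T]: (2)·-1+(-1)·-1+(-2)·-2 = 3
⇒ M^-2 T^3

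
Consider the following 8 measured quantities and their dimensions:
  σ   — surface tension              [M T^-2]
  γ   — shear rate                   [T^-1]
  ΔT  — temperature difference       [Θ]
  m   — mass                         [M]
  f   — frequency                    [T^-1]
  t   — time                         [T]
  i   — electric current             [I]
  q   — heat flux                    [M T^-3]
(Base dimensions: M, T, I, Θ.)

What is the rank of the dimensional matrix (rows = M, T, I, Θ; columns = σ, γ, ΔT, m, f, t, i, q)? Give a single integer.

4

Exponent matrix [M,T,I,Θ] × [σ,γ,ΔT,m,f,t,i,q]:
  M: [ 1  0  0  1  0  0  0  1]
  T: [-2 -1  0  0 -1  1  0 -3]
  I: [ 0  0  0  0  0  0  1  0]
  Θ: [ 0  0  1  0  0  0  0  0]
Echelon form has 4 nonzero rows (pivots: σ,γ,ΔT,i)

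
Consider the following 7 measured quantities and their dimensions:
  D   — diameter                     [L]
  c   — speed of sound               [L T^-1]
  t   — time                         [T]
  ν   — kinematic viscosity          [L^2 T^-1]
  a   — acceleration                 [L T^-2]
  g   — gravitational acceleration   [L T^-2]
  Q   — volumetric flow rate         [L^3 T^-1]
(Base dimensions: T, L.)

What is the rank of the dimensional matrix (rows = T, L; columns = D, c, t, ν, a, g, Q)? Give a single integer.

Write exponents as rows T,L / cols D,c,t,ν,a,g,Q:
  T: [ 0 -1  1 -1 -2 -2 -1]
  L: [ 1  1  0  2  1  1  3]
Row reduction gives pivot columns D,c; rank = 2

2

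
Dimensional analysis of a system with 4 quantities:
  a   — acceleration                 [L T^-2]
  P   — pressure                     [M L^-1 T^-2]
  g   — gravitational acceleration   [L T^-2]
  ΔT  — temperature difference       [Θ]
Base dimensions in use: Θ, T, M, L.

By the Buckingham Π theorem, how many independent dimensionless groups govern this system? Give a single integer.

1

Write exponents as rows Θ,T,M,L / cols a,P,g,ΔT:
  Θ: [ 0  0  0  1]
  T: [-2 -2 -2  0]
  M: [ 0  1  0  0]
  L: [ 1 -1  1  0]
Row reduction gives pivot columns a,P,ΔT; rank = 3
Π count = n − r = 4 − 3 = 1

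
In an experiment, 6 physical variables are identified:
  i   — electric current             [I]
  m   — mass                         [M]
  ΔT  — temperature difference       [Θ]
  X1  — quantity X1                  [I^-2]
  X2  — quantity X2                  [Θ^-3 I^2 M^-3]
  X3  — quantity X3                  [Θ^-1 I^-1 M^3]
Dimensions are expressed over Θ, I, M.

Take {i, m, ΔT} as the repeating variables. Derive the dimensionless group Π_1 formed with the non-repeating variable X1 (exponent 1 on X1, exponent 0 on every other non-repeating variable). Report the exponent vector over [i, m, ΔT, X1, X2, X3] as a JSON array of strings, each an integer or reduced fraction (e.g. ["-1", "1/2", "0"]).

["2", "0", "0", "1", "0", "0"]

Exponent matrix [Θ,I,M] × [i,m,ΔT,X1,X2,X3]:
  Θ: [ 0  0  1  0 -3 -1]
  I: [ 1  0  0 -2  2 -1]
  M: [ 0  1  0  0 -3  3]
RREF → pivots at {i,m,ΔT} ⇒ r = 3
Pivot set = {i,m,ΔT}, free = {X1,X2,X3}
RREF:
  r0: [   1    0    0   -2    2   -1]
  r1: [   0    1    0    0   -3    3]
  r2: [   0    0    1    0   -3   -1]
Fix exponent of X1 at 1, X2 at 0, X3 at 0; solve each RREF row for its pivot's exponent:
  r0: exp(i) + (-2)·1 = 0 ⇒ exp(i) = 2
  r1: exp(m) + (0)·1 = 0 ⇒ exp(m) = 0
  r2: exp(ΔT) + (0)·1 = 0 ⇒ exp(ΔT) = 0
Π_1 = i^2 · X1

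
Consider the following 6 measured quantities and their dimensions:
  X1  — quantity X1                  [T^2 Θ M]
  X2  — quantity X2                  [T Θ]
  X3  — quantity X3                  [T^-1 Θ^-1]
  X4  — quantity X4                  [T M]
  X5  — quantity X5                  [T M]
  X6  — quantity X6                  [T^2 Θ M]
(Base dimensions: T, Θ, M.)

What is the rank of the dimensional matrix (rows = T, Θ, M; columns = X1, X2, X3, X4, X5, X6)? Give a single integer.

Dimensional matrix (T×Θ×M by X1×X2×X3×X4×X5×X6):
  T: [ 2  1 -1  1  1  2]
  Θ: [ 1  1 -1  0  0  1]
  M: [ 1  0  0  1  1  1]
RREF → pivots at {X1,X2} ⇒ r = 2

2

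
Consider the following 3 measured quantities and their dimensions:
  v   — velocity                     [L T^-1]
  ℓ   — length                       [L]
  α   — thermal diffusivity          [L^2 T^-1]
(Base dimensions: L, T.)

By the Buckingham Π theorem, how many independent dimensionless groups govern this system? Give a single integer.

Dimensional matrix (L×T by v×ℓ×α):
  L: [ 1  1  2]
  T: [-1  0 -1]
Row reduction gives pivot columns v,ℓ; rank = 2
Π count = n − r = 3 − 2 = 1

1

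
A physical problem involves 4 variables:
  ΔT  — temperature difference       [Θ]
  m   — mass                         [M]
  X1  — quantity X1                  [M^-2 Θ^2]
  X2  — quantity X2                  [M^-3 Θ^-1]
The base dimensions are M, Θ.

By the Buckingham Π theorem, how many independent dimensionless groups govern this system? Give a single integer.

2

Exponent matrix [M,Θ] × [ΔT,m,X1,X2]:
  M: [ 0  1 -2 -3]
  Θ: [ 1  0  2 -1]
Row reduction gives pivot columns ΔT,m; rank = 2
4 vars − rank 2 = 2 Π groups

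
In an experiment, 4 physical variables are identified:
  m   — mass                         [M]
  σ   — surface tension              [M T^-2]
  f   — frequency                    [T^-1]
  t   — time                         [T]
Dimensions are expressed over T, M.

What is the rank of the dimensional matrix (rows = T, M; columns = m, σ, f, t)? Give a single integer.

Exponent matrix [T,M] × [m,σ,f,t]:
  T: [ 0 -2 -1  1]
  M: [ 1  1  0  0]
Echelon form has 2 nonzero rows (pivots: m,σ)

2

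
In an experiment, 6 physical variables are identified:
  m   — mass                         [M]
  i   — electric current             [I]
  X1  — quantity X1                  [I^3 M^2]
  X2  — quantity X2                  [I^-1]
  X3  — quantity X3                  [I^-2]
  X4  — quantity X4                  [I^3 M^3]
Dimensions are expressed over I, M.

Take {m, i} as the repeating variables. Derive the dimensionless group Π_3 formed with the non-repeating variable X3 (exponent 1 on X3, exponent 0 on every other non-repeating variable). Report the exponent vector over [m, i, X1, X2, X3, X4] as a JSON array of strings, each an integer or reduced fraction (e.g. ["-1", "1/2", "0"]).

["0", "2", "0", "0", "1", "0"]

Write exponents as rows I,M / cols m,i,X1,X2,X3,X4:
  I: [ 0  1  3 -1 -2  3]
  M: [ 1  0  2  0  0  3]
Echelon form has 2 nonzero rows (pivots: m,i)
Repeat: m,i; free: X1,X2,X3,X4
RREF:
  r0: [   1    0    2    0    0    3]
  r1: [   0    1    3   -1   -2    3]
Fix exponent of X3 at 1, X1 at 0, X2 at 0, X4 at 0; solve each RREF row for its pivot's exponent:
  r0: exp(m) + (0)·1 = 0 ⇒ exp(m) = 0
  r1: exp(i) + (-2)·1 = 0 ⇒ exp(i) = 2
Π_3 = i^2 · X3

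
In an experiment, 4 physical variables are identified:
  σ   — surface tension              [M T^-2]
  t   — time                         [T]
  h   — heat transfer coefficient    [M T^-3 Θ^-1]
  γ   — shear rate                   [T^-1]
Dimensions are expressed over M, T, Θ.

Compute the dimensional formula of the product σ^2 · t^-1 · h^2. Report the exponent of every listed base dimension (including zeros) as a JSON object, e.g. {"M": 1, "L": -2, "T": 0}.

{"M": 4, "T": -11, "Θ": -2}

Exponent matrix [M,T,Θ] × [σ,t,h,γ]:
  M: [ 1  0  1  0]
  T: [-2  1 -3 -1]
  Θ: [ 0  0 -1  0]
  [M]: (2)·1+(-1)·0+(2)·1 = 4
  [T]: (2)·-2+(-1)·1+(2)·-3 = -11
  [Θ]: (2)·0+(-1)·0+(2)·-1 = -2
⇒ M^4 T^-11 Θ^-2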